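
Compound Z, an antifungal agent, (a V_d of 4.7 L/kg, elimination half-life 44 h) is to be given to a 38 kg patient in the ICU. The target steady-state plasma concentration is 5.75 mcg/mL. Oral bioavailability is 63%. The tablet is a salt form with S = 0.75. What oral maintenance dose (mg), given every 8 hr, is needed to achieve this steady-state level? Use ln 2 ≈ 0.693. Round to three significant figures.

274 mg

Vd = 4.7 L/kg × 38 kg = 178.6 L
CL = ln 2 · Vd / t½ = 0.693 × 178.6 / 44 = 2.813 L/h
D = CL × Css × τ / F / S = 2.813 × 5.75 × 8 / 0.63 / 0.75 = 273.9 mg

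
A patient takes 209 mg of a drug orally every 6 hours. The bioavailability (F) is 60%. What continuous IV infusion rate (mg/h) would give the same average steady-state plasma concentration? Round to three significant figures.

Equivalent systemic input: infusion rate = F·D/τ.
Rate = 0.6 × 209 / 6 = 20.90 mg/h

20.9 mg/h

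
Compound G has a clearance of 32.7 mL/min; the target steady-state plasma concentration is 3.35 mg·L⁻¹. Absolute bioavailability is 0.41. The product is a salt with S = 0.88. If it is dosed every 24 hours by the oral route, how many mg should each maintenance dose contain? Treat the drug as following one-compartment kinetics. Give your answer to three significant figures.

Convert clearance: 32.7 mL/min × 60 min/h ÷ 1000 mL/L = 1.962 L/h
D = CL × Css × τ / F / S = 1.962 × 3.35 × 24 / 0.41 / 0.88 = 437.2 mg

437 mg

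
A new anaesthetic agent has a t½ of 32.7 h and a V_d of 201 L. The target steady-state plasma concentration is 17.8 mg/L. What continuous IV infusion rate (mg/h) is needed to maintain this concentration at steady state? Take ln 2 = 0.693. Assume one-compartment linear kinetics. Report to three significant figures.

k = 0.693/32.7 = 0.02119 h⁻¹, so CL = k·Vd = 0.02119 × 201.0 = 4.259 L/h
Infusion rate = CL × Css = 4.259 × 17.8 = 75.81 mg/h

75.8 mg/h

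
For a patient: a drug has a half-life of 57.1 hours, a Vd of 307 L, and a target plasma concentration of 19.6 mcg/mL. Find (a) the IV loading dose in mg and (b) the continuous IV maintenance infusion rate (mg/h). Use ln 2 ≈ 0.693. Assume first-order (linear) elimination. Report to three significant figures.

(a) 6020 mg; (b) 73.0 mg/h

LD = Vd × C = 307.0 × 19.6 = 6017 mg
CL = 0.693 × Vd / t½ = 0.693 × 307.0 / 57.1 = 3.726 L/h
Infusion rate = CL × Css = 3.726 × 19.6 = 73.03 mg/h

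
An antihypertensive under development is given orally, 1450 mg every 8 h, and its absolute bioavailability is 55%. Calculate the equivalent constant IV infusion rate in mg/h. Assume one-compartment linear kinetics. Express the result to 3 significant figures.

Equivalent systemic input: infusion rate = F·D/τ.
Rate = 0.55 × 1450 / 8 = 99.69 mg/h

99.7 mg/h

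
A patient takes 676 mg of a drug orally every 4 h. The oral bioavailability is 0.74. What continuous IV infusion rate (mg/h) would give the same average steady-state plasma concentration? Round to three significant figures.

125 mg/h

Equivalent systemic input: infusion rate = F·D/τ.
Rate = 0.74 × 676 / 4 = 125.1 mg/h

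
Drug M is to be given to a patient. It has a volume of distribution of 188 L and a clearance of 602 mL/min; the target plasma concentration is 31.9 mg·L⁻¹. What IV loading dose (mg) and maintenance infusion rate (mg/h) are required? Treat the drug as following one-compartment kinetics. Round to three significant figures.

Loading dose = Vd × C = 188.0 × 31.9 = 5997 mg
CL = 602 mL/min = 602 × 0.06 = 36.12 L/h
Maintenance: replace elimination → rate = CL × Css = 36.12 × 31.9 = 1152 mg/h

(a) 6000 mg; (b) 1150 mg/h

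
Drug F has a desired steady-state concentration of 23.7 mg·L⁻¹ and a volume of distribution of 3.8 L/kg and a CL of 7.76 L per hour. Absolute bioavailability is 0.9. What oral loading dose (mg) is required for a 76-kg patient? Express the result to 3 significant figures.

7610 mg

Vd = 3.8 L/kg × 76 kg = 288.8 L
LD = Vd × C / F = 288.8 × 23.70 / 0.9 = 7605 mg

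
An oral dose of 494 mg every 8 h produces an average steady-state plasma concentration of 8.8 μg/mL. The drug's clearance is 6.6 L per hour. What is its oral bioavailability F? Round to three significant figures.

F·D/τ = CL·Css at steady state → F = CL·Css·τ / D.
F = 6.6 × 8.8 × 8 / 494 = 0.941

0.941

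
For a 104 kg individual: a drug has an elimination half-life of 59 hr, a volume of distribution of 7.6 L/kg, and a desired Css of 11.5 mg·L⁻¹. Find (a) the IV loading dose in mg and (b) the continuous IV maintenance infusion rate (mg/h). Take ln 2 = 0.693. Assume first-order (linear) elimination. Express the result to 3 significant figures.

Vd(total) = 104 kg × 7.6 L/kg = 790.4 L
LD = Vd × C = 790.4 × 11.5 = 9090 mg
CL = 0.693 × Vd / t½ = 0.693 × 790.4 / 59 = 9.284 L/h
Infusion rate = CL × Css = 9.284 × 11.5 = 106.8 mg/h

(a) 9090 mg; (b) 107 mg/h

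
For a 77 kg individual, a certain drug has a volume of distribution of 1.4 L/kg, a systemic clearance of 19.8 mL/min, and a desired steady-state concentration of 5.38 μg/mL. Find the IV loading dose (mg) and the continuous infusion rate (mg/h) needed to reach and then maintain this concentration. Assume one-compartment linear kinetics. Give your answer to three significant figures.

Total Vd = 1.4 × 77 = 107.8 L
LD = Vd · C_target = 107.8 × 5.38 = 580.0 mg
CL = 19.8 mL/min = 19.8 × 0.06 = 1.188 L/h
Infusion rate = 1.188 L/h × 5.38 mg/L = 6.391 mg/h

(a) 580 mg; (b) 6.39 mg/h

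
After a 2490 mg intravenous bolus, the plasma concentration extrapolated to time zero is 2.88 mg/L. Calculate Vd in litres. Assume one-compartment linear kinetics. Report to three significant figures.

865 L

Immediately after an IV bolus, C₀ = Dose / Vd, so Vd = Dose / C₀.
Vd = 2490 / 2.88 = 864.6 L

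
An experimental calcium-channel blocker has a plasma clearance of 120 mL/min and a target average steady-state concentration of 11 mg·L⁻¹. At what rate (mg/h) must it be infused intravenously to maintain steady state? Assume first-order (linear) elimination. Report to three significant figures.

79.2 mg/h

CL = 120 mL/min = 120 × 0.06 = 7.200 L/h
Rate = CL × Css = 7.200 × 11 = 79.20 mg/h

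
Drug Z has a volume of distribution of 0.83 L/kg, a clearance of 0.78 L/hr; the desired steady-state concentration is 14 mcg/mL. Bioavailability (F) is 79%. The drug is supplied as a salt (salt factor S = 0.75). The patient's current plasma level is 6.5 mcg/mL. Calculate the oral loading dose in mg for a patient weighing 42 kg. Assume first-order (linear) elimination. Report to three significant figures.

Vd = 0.83 L/kg × 42 kg = 34.86 L
Loading dose depends on Vd (not clearance): it fills the distribution volume.
Concentration deficit ΔC = 14 − 6.5 = 7.500 mg/L
LD = Vd × ΔC / F / S = 34.86 × 7.500 / 0.79 / 0.75 = 441.3 mg

441 mg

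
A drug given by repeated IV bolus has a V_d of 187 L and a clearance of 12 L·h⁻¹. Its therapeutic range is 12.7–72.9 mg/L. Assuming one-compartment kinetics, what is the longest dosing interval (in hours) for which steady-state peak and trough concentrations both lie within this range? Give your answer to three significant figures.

27.2 h

k = CL / Vd = 12.00 / 187.0 = 0.06417 h⁻¹
Between IV bolus doses, concentration decays as C = C₀·e^(−kτ), so C_peak/C_trough = e^(kτ).
τ_max = ln(C_peak/C_trough) / k = ln(72.9/12.7) / 0.06417 = 1.747 / 0.06417 = 27.22 h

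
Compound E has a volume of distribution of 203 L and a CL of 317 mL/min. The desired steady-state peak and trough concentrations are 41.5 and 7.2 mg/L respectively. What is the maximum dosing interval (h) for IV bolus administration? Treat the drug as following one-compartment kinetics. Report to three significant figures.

CL = 317 mL/min × 60/1000 = 19.02 L/h
k = CL / Vd = 19.02 / 203.0 = 0.09369 h⁻¹
Between IV bolus doses, concentration decays as C = C₀·e^(−kτ), so C_peak/C_trough = e^(kτ).
τ_max = ln(C_peak/C_trough) / k = ln(41.5/7.2) / 0.09369 = 1.752 / 0.09369 = 18.70 h

18.7 h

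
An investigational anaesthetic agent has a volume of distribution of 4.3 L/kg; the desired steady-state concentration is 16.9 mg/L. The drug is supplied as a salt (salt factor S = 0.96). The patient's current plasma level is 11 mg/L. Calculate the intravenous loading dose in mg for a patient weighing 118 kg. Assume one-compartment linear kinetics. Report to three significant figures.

Vd = 4.3 L/kg × 118 kg = 507.4 L
Concentration deficit ΔC = 16.9 − 11 = 5.900 mg/L
LD = Vd × ΔC / S = 507.4 × 5.900 / 0.96 = 3118 mg

3120 mg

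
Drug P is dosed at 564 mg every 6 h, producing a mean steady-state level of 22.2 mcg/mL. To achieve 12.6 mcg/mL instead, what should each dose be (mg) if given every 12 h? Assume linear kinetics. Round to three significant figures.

For first-order elimination, Css ∝ F·D/(CL·τ); F and CL are unchanged, so Css ∝ D/τ.
D₂ = D₁ × (Css,target / Css,current) × (τ₂/τ₁) = 564 × (12.6/22.2) × (12/6) = 640.2 mg

640 mg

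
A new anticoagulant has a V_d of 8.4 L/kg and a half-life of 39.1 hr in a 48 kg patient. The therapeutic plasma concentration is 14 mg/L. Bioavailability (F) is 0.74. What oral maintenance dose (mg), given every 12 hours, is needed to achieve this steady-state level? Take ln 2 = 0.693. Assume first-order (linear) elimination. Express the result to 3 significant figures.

Vd(total) = 48 kg × 8.4 L/kg = 403.2 L
CL = 0.693 × Vd / t½ = 0.693 × 403.2 / 39.1 = 7.146 L/h
D = CL × Css × τ / F = 7.146 × 14 × 12 / 0.74 = 1622 mg

1620 mg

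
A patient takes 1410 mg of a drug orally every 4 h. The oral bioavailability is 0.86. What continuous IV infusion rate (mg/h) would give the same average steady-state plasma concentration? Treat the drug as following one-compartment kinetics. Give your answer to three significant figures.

Equivalent systemic input: infusion rate = F·D/τ.
Rate = 0.86 × 1410 / 4 = 303.2 mg/h

303 mg/h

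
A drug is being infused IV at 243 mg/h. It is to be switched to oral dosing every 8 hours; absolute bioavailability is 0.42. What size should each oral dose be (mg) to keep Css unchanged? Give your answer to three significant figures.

To maintain the same Css, the systemic dosing rate must be unchanged: F·D/τ = infusion rate.
D = rate × τ / F = 243 × 8 / 0.42 = 4629 mg

4630 mg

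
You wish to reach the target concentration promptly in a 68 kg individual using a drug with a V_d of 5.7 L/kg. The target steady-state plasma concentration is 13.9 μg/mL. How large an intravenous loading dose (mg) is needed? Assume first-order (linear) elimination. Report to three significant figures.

Vd(total) = 68 kg × 5.7 L/kg = 387.6 L
LD = Vd × C = 387.6 × 13.90 = 5388 mg

5390 mg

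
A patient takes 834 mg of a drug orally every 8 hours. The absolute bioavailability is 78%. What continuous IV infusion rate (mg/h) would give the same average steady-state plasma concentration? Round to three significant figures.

81.3 mg/h

Equivalent systemic input: infusion rate = F·D/τ.
Rate = 0.78 × 834 / 8 = 81.32 mg/h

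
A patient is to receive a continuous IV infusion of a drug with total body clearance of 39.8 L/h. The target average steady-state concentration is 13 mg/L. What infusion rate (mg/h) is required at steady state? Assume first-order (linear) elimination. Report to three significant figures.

R₀ = 39.80 × 13 = 517.4 mg/h

517 mg/h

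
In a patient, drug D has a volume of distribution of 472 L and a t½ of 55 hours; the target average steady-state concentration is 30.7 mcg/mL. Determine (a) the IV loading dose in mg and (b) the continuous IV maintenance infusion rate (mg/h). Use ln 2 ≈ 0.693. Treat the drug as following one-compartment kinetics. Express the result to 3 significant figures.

LD = Vd × C = 472.0 × 30.7 = 14490 mg
CL = 0.693 × Vd / t½ = 0.693 × 472.0 / 55 = 5.947 L/h
Infusion rate = CL × Css = 5.947 × 30.7 = 182.6 mg/h

(a) 14500 mg; (b) 183 mg/h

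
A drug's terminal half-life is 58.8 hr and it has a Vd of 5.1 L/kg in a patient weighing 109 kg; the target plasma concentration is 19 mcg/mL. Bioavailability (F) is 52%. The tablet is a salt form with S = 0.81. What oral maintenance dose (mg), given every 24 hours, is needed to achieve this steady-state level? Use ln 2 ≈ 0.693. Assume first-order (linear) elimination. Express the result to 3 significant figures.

7090 mg

Vd(total) = 109 kg × 5.1 L/kg = 555.9 L
CL = ln 2 · Vd / t½ = 0.693 × 555.9 / 58.8 = 6.552 L/h
D = CL × Css × τ / F / S = 6.552 × 19 × 24 / 0.52 / 0.81 = 7093 mg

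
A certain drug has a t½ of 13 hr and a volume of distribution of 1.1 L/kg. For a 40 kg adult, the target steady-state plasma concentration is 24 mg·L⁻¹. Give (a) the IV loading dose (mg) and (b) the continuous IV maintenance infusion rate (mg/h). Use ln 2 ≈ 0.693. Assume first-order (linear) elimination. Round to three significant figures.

(a) 1060 mg; (b) 56.3 mg/h

Total Vd = 1.1 × 40 = 44.00 L
LD = Vd × C = 44.00 × 24 = 1056 mg
CL = 0.693 × Vd / t½ = 0.693 × 44.00 / 13 = 2.346 L/h
Infusion rate = CL × Css = 2.346 × 24 = 56.30 mg/h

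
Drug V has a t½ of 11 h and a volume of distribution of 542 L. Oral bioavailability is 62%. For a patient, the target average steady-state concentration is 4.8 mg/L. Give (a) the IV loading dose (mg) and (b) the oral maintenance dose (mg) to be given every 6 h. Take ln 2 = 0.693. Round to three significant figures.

LD = Vd × C = 542.0 × 4.8 = 2602 mg
CL = 0.693 × Vd / t½ = 0.693 × 542.0 / 11 = 34.15 L/h
D = CL × Css × τ / F = 34.15 × 4.8 × 6 / 0.62 = 1586 mg

(a) 2600 mg; (b) 1590 mg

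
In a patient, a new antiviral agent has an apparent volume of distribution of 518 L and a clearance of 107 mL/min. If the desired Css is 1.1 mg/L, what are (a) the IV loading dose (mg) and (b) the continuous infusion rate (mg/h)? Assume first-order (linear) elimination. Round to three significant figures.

(a) 570 mg; (b) 7.06 mg/h

LD = Vd · C_target = 518.0 × 1.1 = 569.8 mg
Convert clearance: 107 mL/min × 60 min/h ÷ 1000 mL/L = 6.420 L/h
Infusion rate = 6.420 L/h × 1.1 mg/L = 7.062 mg/h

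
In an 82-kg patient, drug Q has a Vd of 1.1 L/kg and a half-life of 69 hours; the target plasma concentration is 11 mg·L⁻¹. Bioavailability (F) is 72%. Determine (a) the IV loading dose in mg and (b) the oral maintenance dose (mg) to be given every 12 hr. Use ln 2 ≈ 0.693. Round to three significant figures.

Vd = 1.1 L/kg × 82 kg = 90.20 L
LD = Vd × C = 90.20 × 11 = 992.2 mg
CL = 0.693 × Vd / t½ = 0.693 × 90.20 / 69 = 0.9059 L/h
D = CL × Css × τ / F = 0.9059 × 11 × 12 / 0.72 = 166.1 mg

(a) 992 mg; (b) 166 mg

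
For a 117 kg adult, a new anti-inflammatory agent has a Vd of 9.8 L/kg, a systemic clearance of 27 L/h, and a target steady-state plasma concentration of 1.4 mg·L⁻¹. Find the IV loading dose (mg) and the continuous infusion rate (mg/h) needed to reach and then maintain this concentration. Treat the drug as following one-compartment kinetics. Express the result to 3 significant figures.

Vd = 9.8 L/kg × 117 kg = 1147 L
Loading: fill Vd to C_target → 1147 L × 1.4 mg/L = 1606 mg
Infusion rate = 27.00 L/h × 1.4 mg/L = 37.80 mg/h

(a) 1610 mg; (b) 37.8 mg/h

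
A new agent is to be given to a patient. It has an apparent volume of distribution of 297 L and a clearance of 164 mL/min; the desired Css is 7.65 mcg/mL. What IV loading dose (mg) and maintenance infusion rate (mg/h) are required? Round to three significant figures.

(a) 2270 mg; (b) 75.3 mg/h

Loading dose = Vd × C = 297.0 × 7.65 = 2272 mg
CL = 164 mL/min = 164 × 0.06 = 9.840 L/h
Maintenance infusion rate = CL × Css = 9.840 × 7.65 = 75.28 mg/h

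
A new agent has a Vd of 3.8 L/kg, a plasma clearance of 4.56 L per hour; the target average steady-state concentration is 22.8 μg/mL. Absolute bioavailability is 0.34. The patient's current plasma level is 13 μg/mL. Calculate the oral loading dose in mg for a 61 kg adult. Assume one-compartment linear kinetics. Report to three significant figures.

Total Vd = 3.8 × 61 = 231.8 L
The loading dose fills Vd to the target concentration.
Concentration deficit ΔC = 22.8 − 13 = 9.800 mg/L
LD = Vd × ΔC / F = 231.8 × 9.800 / 0.34 = 6681 mg

6680 mg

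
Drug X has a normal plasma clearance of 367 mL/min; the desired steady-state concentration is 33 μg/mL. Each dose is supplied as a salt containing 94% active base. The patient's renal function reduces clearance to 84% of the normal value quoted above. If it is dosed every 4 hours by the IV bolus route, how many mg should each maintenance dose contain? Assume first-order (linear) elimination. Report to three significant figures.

2600 mg

CL = 367 mL/min × 60/1000 = 22.02 L/h
Patient clearance = 0.84 × 22.02 = 18.50 L/h
D = CL × Css × τ / S = 18.50 × 33 × 4 / 0.94 = 2598 mg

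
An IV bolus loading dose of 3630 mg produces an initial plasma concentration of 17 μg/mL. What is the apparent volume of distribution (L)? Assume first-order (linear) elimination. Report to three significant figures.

214 L

Immediately after an IV bolus, C₀ = Dose / Vd, so Vd = Dose / C₀.
Vd = 3630 / 17 = 213.5 L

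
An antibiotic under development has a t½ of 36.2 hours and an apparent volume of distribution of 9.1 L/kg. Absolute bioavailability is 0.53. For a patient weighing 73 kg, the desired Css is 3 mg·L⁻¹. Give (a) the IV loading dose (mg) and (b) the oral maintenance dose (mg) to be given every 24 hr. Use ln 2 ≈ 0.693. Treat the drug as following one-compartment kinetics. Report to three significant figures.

(a) 1990 mg; (b) 1730 mg

Vd = 9.1 L/kg × 73 kg = 664.3 L
LD = Vd × C = 664.3 × 3 = 1993 mg
CL = 0.693 × Vd / t½ = 0.693 × 664.3 / 36.2 = 12.72 L/h
D = CL × Css × τ / F = 12.72 × 3 × 24 / 0.53 = 1728 mg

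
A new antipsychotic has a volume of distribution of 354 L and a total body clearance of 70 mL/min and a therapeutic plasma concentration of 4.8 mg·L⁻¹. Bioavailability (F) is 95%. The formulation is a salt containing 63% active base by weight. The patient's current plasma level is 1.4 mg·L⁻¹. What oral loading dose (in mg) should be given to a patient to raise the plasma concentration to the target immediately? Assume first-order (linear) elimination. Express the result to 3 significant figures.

Loading dose depends on Vd (not clearance): it fills the distribution volume.
Concentration deficit ΔC = 4.8 − 1.4 = 3.400 mg/L
LD = Vd × ΔC / F / S = 354.0 × 3.400 / 0.95 / 0.63 = 2011 mg

2010 mg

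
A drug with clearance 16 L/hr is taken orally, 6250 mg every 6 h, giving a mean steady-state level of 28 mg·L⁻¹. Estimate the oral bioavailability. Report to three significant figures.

0.430

F·D/τ = CL·Css at steady state → F = CL·Css·τ / D.
F = 16 × 28 × 6 / 6250 = 0.430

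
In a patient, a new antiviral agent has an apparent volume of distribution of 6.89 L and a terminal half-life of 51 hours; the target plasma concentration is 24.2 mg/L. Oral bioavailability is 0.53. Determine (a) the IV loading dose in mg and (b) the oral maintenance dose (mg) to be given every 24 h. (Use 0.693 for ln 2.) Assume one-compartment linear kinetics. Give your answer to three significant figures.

LD = Vd × C = 6.890 × 24.2 = 166.7 mg
CL = 0.693 × Vd / t½ = 0.693 × 6.890 / 51 = 0.09362 L/h
D = CL × Css × τ / F = 0.09362 × 24.2 × 24 / 0.53 = 102.6 mg

(a) 167 mg; (b) 103 mg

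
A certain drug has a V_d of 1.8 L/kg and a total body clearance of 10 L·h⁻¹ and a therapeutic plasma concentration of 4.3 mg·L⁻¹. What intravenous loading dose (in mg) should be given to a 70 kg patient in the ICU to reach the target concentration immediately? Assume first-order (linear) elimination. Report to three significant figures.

Vd = 1.8 L/kg × 70 kg = 126.0 L
LD is governed by Vd — clearance does not enter the loading-dose calculation.
LD = Vd × C = 126.0 × 4.300 = 541.8 mg

542 mg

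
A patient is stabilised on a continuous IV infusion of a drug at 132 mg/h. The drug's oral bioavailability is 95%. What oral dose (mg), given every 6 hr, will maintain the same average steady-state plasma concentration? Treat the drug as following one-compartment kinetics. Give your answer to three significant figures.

To maintain the same Css, the systemic dosing rate must be unchanged: F·D/τ = infusion rate.
D = rate × τ / F = 132 × 6 / 0.95 = 833.7 mg

834 mg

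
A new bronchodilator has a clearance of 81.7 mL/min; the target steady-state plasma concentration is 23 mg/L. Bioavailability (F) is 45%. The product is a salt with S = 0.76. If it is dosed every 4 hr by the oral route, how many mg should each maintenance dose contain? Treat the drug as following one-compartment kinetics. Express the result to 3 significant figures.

1320 mg

CL = 81.7 mL/min × 60/1000 = 4.902 L/h
At steady state, dose per interval replaces the amount cleared in that interval: F·S·D/τ = CL·Css.
D = CL × Css × τ / F / S = 4.902 × 23 × 4 / 0.45 / 0.76 = 1319 mg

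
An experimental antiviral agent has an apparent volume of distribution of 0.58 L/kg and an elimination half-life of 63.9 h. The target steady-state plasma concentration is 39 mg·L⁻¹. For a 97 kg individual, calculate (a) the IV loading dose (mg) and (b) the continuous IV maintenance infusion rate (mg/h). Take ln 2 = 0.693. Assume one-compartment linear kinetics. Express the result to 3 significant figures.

Vd(total) = 97 kg × 0.58 L/kg = 56.26 L
LD = Vd × C = 56.26 × 39 = 2194 mg
CL = 0.693 × Vd / t½ = 0.693 × 56.26 / 63.9 = 0.6101 L/h
Infusion rate = CL × Css = 0.6101 × 39 = 23.79 mg/h

(a) 2190 mg; (b) 23.8 mg/h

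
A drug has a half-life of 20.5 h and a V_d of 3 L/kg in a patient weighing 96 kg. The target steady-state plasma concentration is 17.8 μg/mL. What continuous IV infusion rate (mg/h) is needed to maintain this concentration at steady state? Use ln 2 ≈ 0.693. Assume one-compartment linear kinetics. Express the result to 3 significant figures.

Total Vd = 3 × 96 = 288.0 L
CL = ln 2 · Vd / t½ = 0.693 × 288.0 / 20.5 = 9.736 L/h
Infusion rate = CL × Css = 9.736 × 17.8 = 173.3 mg/h

173 mg/h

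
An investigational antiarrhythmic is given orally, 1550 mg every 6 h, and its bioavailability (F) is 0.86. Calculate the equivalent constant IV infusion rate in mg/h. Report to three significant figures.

222 mg/h

Equivalent systemic input: infusion rate = F·D/τ.
Rate = 0.86 × 1550 / 6 = 222.2 mg/h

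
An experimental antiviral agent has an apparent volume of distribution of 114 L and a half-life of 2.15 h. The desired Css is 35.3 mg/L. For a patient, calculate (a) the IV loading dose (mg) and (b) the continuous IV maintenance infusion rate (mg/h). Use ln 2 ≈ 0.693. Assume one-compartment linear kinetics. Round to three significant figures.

(a) 4020 mg; (b) 1300 mg/h

LD = Vd × C = 114.0 × 35.3 = 4024 mg
CL = 0.693 × Vd / t½ = 0.693 × 114.0 / 2.15 = 36.75 L/h
Infusion rate = CL × Css = 36.75 × 35.3 = 1297 mg/h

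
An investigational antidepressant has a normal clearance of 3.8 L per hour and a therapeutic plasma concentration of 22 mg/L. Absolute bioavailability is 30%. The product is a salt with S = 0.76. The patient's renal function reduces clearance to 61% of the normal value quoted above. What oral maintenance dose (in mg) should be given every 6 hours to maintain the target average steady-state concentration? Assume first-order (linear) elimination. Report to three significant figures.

1340 mg

Patient clearance = 0.61 × 3.800 = 2.318 L/h
At steady state, dose per interval replaces the amount cleared in that interval: F·S·D/τ = CL·Css.
D = CL × Css × τ / F / S = 2.318 × 22 × 6 / 0.3 / 0.76 = 1342 mg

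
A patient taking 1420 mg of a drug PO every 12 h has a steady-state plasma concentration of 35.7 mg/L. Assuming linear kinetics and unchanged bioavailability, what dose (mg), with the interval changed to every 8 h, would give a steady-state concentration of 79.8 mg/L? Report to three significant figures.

2120 mg

For first-order elimination, Css ∝ F·D/(CL·τ); F and CL are unchanged, so Css ∝ D/τ.
D₂ = D₁ × (Css,target / Css,current) × (τ₂/τ₁) = 1420 × (79.8/35.7) × (8/12) = 2116 mg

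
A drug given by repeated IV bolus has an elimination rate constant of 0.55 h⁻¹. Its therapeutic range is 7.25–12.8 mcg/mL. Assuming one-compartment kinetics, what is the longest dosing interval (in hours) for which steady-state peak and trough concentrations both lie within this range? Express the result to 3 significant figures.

1.03 h

Between IV bolus doses, concentration decays as C = C₀·e^(−kτ), so C_peak/C_trough = e^(kτ).
τ_max = ln(C_peak/C_trough) / k = ln(12.8/7.25) / 0.5500 = 0.5684 / 0.5500 = 1.033 h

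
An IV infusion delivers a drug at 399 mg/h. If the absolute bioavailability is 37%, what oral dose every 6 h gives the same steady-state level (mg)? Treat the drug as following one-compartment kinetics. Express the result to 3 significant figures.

To maintain the same Css, the systemic dosing rate must be unchanged: F·D/τ = infusion rate.
D = rate × τ / F = 399 × 6 / 0.37 = 6470 mg

6470 mg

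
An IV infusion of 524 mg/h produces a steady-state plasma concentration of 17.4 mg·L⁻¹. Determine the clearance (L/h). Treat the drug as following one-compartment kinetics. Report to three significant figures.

30.1 L/h

At steady state, infusion rate = CL × Css, so CL = rate / Css.
CL = 524 / 17.4 = 30.11 L/h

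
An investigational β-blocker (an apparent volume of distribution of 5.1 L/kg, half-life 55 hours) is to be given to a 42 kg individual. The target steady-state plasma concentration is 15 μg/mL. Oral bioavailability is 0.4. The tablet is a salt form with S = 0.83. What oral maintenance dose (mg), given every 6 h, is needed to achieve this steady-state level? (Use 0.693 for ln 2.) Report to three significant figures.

Vd(total) = 42 kg × 5.1 L/kg = 214.2 L
k = 0.693/55 = 0.01260 h⁻¹, so CL = k·Vd = 0.01260 × 214.2 = 2.699 L/h
D = CL × Css × τ / F / S = 2.699 × 15 × 6 / 0.4 / 0.83 = 731.7 mg

732 mg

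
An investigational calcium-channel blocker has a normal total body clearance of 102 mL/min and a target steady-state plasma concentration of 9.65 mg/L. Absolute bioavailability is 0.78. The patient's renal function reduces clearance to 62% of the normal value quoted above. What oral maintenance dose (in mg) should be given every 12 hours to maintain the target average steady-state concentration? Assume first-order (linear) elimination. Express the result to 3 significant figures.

563 mg

Convert clearance: 102 mL/min × 60 min/h ÷ 1000 mL/L = 6.120 L/h
Patient clearance = 0.62 × 6.120 = 3.794 L/h
D = CL × Css × τ / F = 3.794 × 9.65 × 12 / 0.78 = 563.3 mg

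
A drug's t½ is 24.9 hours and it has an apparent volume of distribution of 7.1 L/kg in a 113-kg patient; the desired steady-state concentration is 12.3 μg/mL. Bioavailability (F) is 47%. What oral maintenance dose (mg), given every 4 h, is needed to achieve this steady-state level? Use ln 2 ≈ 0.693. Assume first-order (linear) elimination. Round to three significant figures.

Total Vd = 7.1 × 113 = 802.3 L
k = 0.693/24.9 = 0.02783 h⁻¹, so CL = k·Vd = 0.02783 × 802.3 = 22.33 L/h
D = CL × Css × τ / F = 22.33 × 12.3 × 4 / 0.47 = 2338 mg

2340 mg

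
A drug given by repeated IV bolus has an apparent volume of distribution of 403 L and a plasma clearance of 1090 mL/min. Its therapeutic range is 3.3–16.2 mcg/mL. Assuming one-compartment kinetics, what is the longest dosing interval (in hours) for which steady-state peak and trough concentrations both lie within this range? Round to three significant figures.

CL = 1090 mL/min = 1090 × 0.06 = 65.40 L/h
k = CL / Vd = 65.40 / 403.0 = 0.1623 h⁻¹
Between IV bolus doses, concentration decays as C = C₀·e^(−kτ), so C_peak/C_trough = e^(kτ).
τ_max = ln(C_peak/C_trough) / k = ln(16.2/3.3) / 0.1623 = 1.591 / 0.1623 = 9.803 h

9.80 h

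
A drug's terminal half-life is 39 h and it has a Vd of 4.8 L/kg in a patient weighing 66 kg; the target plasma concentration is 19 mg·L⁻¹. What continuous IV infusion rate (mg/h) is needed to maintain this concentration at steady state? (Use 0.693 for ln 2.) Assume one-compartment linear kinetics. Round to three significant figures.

107 mg/h

Total Vd = 4.8 × 66 = 316.8 L
CL = ln 2 · Vd / t½ = 0.693 × 316.8 / 39 = 5.629 L/h
Infusion rate = CL × Css = 5.629 × 19 = 107.0 mg/h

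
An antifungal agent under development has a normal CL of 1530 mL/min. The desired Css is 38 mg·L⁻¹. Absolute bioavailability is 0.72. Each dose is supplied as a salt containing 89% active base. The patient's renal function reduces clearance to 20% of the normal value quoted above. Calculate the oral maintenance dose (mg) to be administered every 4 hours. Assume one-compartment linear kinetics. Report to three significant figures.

4360 mg

CL = 1530 mL/min = 1530 × 0.06 = 91.80 L/h
Patient clearance = 0.2 × 91.80 = 18.36 L/h
D = CL × Css × τ / F / S = 18.36 × 38 × 4 / 0.72 / 0.89 = 4355 mg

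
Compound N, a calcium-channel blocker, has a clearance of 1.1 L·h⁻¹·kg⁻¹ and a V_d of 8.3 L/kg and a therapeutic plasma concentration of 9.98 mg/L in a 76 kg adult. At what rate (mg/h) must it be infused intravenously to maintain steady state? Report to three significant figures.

CL = 1.1 L·h⁻¹·kg⁻¹ × 76 kg = 83.60 L/h
Infusion rate = CL · Css = 83.60 L/h × 9.98 mg/L = 834.3 mg/h

834 mg/h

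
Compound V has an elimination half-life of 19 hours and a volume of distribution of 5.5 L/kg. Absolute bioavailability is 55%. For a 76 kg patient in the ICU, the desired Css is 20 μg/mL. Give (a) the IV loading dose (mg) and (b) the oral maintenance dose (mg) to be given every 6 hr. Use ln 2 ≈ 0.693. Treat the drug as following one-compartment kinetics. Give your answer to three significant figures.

(a) 8360 mg; (b) 3330 mg

Vd = 5.5 L/kg × 76 kg = 418.0 L
LD = Vd × C = 418.0 × 20 = 8360 mg
CL = 0.693 × Vd / t½ = 0.693 × 418.0 / 19 = 15.25 L/h
D = CL × Css × τ / F = 15.25 × 20 × 6 / 0.55 = 3327 mg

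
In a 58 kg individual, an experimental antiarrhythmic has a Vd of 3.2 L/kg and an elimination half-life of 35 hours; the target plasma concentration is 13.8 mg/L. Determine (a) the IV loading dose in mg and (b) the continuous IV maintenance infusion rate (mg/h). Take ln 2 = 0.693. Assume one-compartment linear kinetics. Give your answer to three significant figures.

(a) 2560 mg; (b) 50.7 mg/h

Total Vd = 3.2 × 58 = 185.6 L
LD = Vd × C = 185.6 × 13.8 = 2561 mg
CL = 0.693 × Vd / t½ = 0.693 × 185.6 / 35 = 3.675 L/h
Infusion rate = CL × Css = 3.675 × 13.8 = 50.72 mg/h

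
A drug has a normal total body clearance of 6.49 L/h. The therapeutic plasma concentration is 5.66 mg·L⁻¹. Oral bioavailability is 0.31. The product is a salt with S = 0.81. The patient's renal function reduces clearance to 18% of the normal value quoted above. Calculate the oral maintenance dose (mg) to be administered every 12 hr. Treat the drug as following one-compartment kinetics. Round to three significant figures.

Patient clearance = 0.18 × 6.490 = 1.168 L/h
D = CL × Css × τ / F / S = 1.168 × 5.66 × 12 / 0.31 / 0.81 = 315.9 mg

316 mg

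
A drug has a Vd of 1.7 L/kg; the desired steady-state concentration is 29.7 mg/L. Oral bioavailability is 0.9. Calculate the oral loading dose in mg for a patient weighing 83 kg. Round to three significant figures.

Vd = 1.7 L/kg × 83 kg = 141.1 L
LD = Vd × C / F = 141.1 × 29.70 / 0.9 = 4656 mg

4660 mg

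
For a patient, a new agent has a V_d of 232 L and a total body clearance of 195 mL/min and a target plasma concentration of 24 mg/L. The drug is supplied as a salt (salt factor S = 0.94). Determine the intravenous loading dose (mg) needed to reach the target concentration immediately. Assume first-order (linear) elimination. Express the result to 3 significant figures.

5920 mg

LD = Vd × C / S = 232.0 × 24.00 / 0.94 = 5923 mg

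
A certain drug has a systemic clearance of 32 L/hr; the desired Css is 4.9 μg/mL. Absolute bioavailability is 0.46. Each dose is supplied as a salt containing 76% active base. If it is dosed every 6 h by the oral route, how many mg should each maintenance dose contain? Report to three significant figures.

2690 mg

D = CL × Css × τ / F / S = 32.00 × 4.9 × 6 / 0.46 / 0.76 = 2691 mg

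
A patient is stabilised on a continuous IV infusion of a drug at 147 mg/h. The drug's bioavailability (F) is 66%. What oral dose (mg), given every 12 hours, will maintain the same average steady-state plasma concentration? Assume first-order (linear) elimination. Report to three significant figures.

To maintain the same Css, the systemic dosing rate must be unchanged: F·D/τ = infusion rate.
D = rate × τ / F = 147 × 12 / 0.66 = 2673 mg

2670 mg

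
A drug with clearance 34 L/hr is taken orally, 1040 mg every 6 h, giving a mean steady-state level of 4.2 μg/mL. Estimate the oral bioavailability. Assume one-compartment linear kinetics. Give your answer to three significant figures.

F·D/τ = CL·Css at steady state → F = CL·Css·τ / D.
F = 34 × 4.2 × 6 / 1040 = 0.824

0.824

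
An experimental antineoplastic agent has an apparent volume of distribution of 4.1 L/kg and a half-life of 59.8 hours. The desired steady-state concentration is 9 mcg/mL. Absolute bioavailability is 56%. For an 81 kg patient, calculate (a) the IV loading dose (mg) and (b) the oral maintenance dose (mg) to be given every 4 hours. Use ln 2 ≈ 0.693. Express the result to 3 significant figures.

(a) 2990 mg; (b) 247 mg

Vd = 4.1 L/kg × 81 kg = 332.1 L
LD = Vd × C = 332.1 × 9 = 2989 mg
CL = 0.693 × Vd / t½ = 0.693 × 332.1 / 59.8 = 3.849 L/h
D = CL × Css × τ / F = 3.849 × 9 × 4 / 0.56 = 247.4 mg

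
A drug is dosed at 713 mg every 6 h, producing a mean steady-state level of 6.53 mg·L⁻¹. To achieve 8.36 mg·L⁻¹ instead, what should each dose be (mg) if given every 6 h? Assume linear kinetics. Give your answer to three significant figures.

913 mg

For first-order elimination, Css ∝ F·D/(CL·τ); F and CL are unchanged, so Css ∝ D/τ.
D₂ = D₁ × (Css,target / Css,current) = 713 × 8.36/6.53 = 912.8 mg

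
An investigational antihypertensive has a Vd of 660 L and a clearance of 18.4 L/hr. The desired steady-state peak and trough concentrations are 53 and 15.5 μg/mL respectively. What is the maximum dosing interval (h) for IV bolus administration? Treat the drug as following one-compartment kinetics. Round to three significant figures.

44.1 h

k = CL / Vd = 18.40 / 660.0 = 0.02788 h⁻¹
Between IV bolus doses, concentration decays as C = C₀·e^(−kτ), so C_peak/C_trough = e^(kτ).
τ_max = ln(C_peak/C_trough) / k = ln(53/15.5) / 0.02788 = 1.229 / 0.02788 = 44.08 h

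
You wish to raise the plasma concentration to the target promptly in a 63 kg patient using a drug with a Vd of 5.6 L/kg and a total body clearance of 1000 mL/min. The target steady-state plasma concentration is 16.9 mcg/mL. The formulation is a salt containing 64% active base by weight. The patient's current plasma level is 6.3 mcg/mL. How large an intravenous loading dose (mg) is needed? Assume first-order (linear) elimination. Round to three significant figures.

5840 mg

Vd = 5.6 L/kg × 63 kg = 352.8 L
Concentration deficit ΔC = 16.9 − 6.3 = 10.60 mg/L
LD = Vd × ΔC / S = 352.8 × 10.60 / 0.64 = 5843 mg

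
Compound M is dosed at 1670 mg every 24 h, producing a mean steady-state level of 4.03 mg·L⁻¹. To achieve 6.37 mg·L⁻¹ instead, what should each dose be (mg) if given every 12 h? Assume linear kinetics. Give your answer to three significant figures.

With linear kinetics, Css is proportional to dose rate (D/τ) at fixed clearance.
D₂ = D₁ × (Css,target / Css,current) × (τ₂/τ₁) = 1670 × (6.37/4.03) × (12/24) = 1320 mg

1320 mg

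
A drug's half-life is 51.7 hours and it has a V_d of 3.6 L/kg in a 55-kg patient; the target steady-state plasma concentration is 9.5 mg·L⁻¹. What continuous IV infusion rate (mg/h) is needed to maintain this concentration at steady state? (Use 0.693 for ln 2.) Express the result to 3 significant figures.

25.2 mg/h

Vd = 3.6 L/kg × 55 kg = 198.0 L
CL = ln 2 · Vd / t½ = 0.693 × 198.0 / 51.7 = 2.654 L/h
Infusion rate = CL × Css = 2.654 × 9.5 = 25.21 mg/h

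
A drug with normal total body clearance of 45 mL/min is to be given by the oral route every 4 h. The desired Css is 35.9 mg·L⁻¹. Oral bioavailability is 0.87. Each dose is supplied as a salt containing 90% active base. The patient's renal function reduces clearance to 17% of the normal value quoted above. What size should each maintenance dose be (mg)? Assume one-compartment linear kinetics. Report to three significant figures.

CL = 45 mL/min × 60/1000 = 2.700 L/h
Patient clearance = 0.17 × 2.700 = 0.4590 L/h
D = CL × Css × τ / F / S = 0.4590 × 35.9 × 4 / 0.87 / 0.9 = 84.18 mg

84.2 mg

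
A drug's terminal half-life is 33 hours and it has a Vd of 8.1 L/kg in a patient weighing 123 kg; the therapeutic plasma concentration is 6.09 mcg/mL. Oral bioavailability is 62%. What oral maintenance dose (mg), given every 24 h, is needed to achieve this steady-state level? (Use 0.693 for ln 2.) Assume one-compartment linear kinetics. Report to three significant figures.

4930 mg

Vd(total) = 123 kg × 8.1 L/kg = 996.3 L
k = 0.693/33 = 0.02100 h⁻¹, so CL = k·Vd = 0.02100 × 996.3 = 20.92 L/h
D = CL × Css × τ / F = 20.92 × 6.09 × 24 / 0.62 = 4932 mg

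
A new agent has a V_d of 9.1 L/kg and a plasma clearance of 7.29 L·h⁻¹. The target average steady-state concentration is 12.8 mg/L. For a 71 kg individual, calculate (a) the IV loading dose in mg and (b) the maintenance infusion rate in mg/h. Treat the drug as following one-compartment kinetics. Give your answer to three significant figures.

(a) 8270 mg; (b) 93.3 mg/h

Vd = 9.1 L/kg × 71 kg = 646.1 L
Loading: fill Vd to C_target → 646.1 L × 12.8 mg/L = 8270 mg
Infusion rate = 7.290 L/h × 12.8 mg/L = 93.31 mg/h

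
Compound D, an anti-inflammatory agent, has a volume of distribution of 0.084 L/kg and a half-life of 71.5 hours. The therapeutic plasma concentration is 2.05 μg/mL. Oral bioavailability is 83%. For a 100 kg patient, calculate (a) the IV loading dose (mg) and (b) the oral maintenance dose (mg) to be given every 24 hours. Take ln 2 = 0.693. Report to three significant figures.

(a) 17.2 mg; (b) 4.83 mg

Vd(total) = 100 kg × 0.084 L/kg = 8.400 L
LD = Vd × C = 8.400 × 2.05 = 17.22 mg
CL = 0.693 × Vd / t½ = 0.693 × 8.400 / 71.5 = 0.08142 L/h
D = CL × Css × τ / F = 0.08142 × 2.05 × 24 / 0.83 = 4.826 mg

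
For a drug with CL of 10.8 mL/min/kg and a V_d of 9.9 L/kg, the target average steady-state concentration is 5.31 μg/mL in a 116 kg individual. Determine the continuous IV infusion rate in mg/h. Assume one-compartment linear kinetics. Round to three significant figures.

CL = 10.8 mL/min/kg × 116 kg = 1253 mL/min = 1253 × 60/1000 = 75.18 L/h
Rate = CL × Css = 75.18 × 5.31 = 399.2 mg/h

399 mg/h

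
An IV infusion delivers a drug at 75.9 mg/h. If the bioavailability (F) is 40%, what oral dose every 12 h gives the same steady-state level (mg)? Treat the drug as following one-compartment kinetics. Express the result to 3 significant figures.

To maintain the same Css, the systemic dosing rate must be unchanged: F·D/τ = infusion rate.
D = rate × τ / F = 75.9 × 12 / 0.4 = 2277 mg

2280 mg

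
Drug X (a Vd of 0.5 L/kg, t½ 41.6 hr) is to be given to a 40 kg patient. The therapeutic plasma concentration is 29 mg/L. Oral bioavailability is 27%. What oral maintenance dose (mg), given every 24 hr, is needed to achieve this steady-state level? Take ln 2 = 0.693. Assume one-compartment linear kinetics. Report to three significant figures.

859 mg

Vd = 0.5 L/kg × 40 kg = 20.00 L
CL = ln 2 · Vd / t½ = 0.693 × 20.00 / 41.6 = 0.3332 L/h
D = CL × Css × τ / F = 0.3332 × 29 × 24 / 0.27 = 858.9 mg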